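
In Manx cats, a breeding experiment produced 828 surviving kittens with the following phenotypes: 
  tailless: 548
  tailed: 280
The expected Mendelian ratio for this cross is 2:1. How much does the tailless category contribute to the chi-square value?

0.029

The 2:1 ratio has 3 parts, so with N = 828 the expected counts are:
  tailless: 828 × 2/3 = 552
  tailed: 828 × 1/3 = 276
Contribution of tailless: (548 − 552)² / 552 = 0.0290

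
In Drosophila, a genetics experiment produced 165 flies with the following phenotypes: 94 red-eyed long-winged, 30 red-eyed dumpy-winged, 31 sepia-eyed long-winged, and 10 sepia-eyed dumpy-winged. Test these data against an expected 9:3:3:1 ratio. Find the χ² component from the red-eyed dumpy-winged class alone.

0.028

The 9:3:3:1 ratio has 16 parts, so with N = 165 the expected counts are:
  red-eyed long-winged: 165 × 9/16 = 92.8125
  red-eyed dumpy-winged: 165 × 3/16 = 30.9375
  sepia-eyed long-winged: 165 × 3/16 = 30.9375
  sepia-eyed dumpy-winged: 165 × 1/16 = 10.3125
Contribution of red-eyed dumpy-winged: (30 − 30.9375)² / 30.9375 = 0.0284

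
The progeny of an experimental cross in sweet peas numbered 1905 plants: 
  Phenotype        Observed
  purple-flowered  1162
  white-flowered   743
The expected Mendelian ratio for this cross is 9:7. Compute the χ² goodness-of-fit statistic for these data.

The 9:7 ratio has 16 parts, so with N = 1905 the expected counts are:
  purple-flowered: 1905 × 9/16 = 1071.5625
  white-flowered: 1905 × 7/16 = 833.4375
χ² = Σ (O − E)² / E
  purple-flowered: (1162 − 1071.5625)² / 1071.5625 = 7.6327
  white-flowered: (743 − 833.4375)² / 833.4375 = 9.8135
χ² = 7.6327 + 9.8135 = 17.4462 ≈ 17.446

17.446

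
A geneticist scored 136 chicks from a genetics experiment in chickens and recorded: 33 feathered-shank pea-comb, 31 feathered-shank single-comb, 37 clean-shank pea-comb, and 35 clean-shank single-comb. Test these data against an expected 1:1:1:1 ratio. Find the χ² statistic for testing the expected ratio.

0.588

Under the 1:1:1:1 hypothesis (Σ ratio = 4, N = 136):
  feathered-shank pea-comb: 136 × 1/4 = 34
  feathered-shank single-comb: 136 × 1/4 = 34
  clean-shank pea-comb: 136 × 1/4 = 34
  clean-shank single-comb: 136 × 1/4 = 34
χ² = Σ (O − E)² / E
  feathered-shank pea-comb: (33 − 34)² / 34 = 0.0294
  feathered-shank single-comb: (31 − 34)² / 34 = 0.2647
  clean-shank pea-comb: (37 − 34)² / 34 = 0.2647
  clean-shank single-comb: (35 − 34)² / 34 = 0.0294
χ² = 0.0294 + 0.2647 + 0.2647 + 0.0294 = 0.5882 ≈ 0.588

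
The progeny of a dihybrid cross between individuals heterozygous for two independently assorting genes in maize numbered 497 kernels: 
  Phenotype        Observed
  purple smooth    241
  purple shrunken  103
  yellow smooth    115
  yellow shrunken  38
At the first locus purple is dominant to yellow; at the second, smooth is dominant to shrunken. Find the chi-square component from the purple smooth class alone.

5.319

A dihybrid F₂ with independent assortment and complete dominance at both loci gives a 9:3:3:1 phenotypic ratio.
Under the 9:3:3:1 hypothesis (Σ ratio = 16, N = 497):
  purple smooth: 497 × 9/16 = 279.5625
  purple shrunken: 497 × 3/16 = 93.1875
  yellow smooth: 497 × 3/16 = 93.1875
  yellow shrunken: 497 × 1/16 = 31.0625
Contribution of purple smooth: (241 − 279.5625)² / 279.5625 = 5.3193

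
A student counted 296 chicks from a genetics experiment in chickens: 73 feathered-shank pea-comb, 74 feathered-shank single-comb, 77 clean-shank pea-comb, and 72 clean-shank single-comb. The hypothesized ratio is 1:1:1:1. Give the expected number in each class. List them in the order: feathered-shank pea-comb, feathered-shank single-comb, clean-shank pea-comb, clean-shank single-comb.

The 1:1:1:1 ratio has 4 parts, so with N = 296 the expected counts are:
  feathered-shank pea-comb: 296 × 1/4 = 74
  feathered-shank single-comb: 296 × 1/4 = 74
  clean-shank pea-comb: 296 × 1/4 = 74
  clean-shank single-comb: 296 × 1/4 = 74

74, 74, 74, 74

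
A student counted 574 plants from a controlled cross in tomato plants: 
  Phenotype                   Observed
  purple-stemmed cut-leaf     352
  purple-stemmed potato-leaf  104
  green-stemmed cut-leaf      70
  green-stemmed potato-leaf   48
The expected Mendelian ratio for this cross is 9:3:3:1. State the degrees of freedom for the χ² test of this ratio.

A goodness-of-fit test with 4 phenotype classes has df = 4 − 1 = 3.

3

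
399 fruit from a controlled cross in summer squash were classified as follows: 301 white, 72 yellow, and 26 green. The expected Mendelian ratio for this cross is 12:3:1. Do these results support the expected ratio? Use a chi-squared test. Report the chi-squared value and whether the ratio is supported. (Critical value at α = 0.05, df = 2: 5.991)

0.161; consistent

Expected counts for N = 399 under a 12:3:1 ratio (total parts = 16):
  white: 399 × 12/16 = 299.25
  yellow: 399 × 3/16 = 74.8125
  green: 399 × 1/16 = 24.9375
χ² = Σ (O − E)² / E
  white: (301 − 299.25)² / 299.25 = 0.0102
  yellow: (72 − 74.8125)² / 74.8125 = 0.1057
  green: (26 − 24.9375)² / 24.9375 = 0.0453
χ² = 0.0102 + 0.1057 + 0.0453 = 0.1612 ≈ 0.161
Degrees of freedom = 3 − 1 = 2; critical value at α = 0.05 is 5.991.
Since 0.161 < 5.991, we fail to reject the null hypothesis — the data are consistent with the 12:3:1 ratio.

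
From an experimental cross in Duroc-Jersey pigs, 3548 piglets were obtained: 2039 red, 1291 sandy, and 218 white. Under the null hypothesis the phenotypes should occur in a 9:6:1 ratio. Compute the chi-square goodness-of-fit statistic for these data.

2.173

Total ratio parts = 16. Expected numbers out of 3548:
  red: 3548 × 9/16 = 1995.75
  sandy: 3548 × 6/16 = 1330.5
  white: 3548 × 1/16 = 221.75
χ² = Σ (O − E)² / E
  red: (2039 − 1995.75)² / 1995.75 = 0.9373
  sandy: (1291 − 1330.5)² / 1330.5 = 1.1727
  white: (218 − 221.75)² / 221.75 = 0.0634
χ² = 0.9373 + 1.1727 + 0.0634 = 2.1734 ≈ 2.173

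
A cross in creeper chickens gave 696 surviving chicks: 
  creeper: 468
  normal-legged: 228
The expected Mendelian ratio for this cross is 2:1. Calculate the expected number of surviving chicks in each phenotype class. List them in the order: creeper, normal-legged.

Total ratio parts = 3. Expected numbers out of 696:
  creeper: 696 × 2/3 = 464
  normal-legged: 696 × 1/3 = 232

464, 232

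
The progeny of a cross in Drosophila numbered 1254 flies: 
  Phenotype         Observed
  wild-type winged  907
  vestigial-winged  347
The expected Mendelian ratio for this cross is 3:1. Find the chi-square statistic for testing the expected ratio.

Under the 3:1 hypothesis (Σ ratio = 4, N = 1254):
  wild-type winged: 1254 × 3/4 = 940.5
  vestigial-winged: 1254 × 1/4 = 313.5
χ² = Σ (O − E)² / E
  wild-type winged: (907 − 940.5)² / 940.5 = 1.1932
  vestigial-winged: (347 − 313.5)² / 313.5 = 3.5797
χ² = 1.1932 + 3.5797 = 4.7729 ≈ 4.773

4.773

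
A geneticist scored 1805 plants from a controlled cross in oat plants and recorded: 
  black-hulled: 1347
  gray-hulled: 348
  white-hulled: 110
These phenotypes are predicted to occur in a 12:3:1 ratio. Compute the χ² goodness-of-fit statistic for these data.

Under the 12:3:1 hypothesis (Σ ratio = 16, N = 1805):
  black-hulled: 1805 × 12/16 = 1353.75
  gray-hulled: 1805 × 3/16 = 338.4375
  white-hulled: 1805 × 1/16 = 112.8125
χ² = Σ (O − E)² / E
  black-hulled: (1347 − 1353.75)² / 1353.75 = 0.0337
  gray-hulled: (348 − 338.4375)² / 338.4375 = 0.2702
  white-hulled: (110 − 112.8125)² / 112.8125 = 0.0701
χ² = 0.0337 + 0.2702 + 0.0701 = 0.374

0.374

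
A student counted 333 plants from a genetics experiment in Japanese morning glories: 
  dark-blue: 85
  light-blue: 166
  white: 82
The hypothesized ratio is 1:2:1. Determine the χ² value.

The 1:2:1 ratio has 4 parts, so with N = 333 the expected counts are:
  dark-blue: 333 × 1/4 = 83.25
  light-blue: 333 × 2/4 = 166.5
  white: 333 × 1/4 = 83.25
χ² = Σ (O − E)² / E
  dark-blue: (85 − 83.25)² / 83.25 = 0.0368
  light-blue: (166 − 166.5)² / 166.5 = 0.0015
  white: (82 − 83.25)² / 83.25 = 0.0188
χ² = 0.0368 + 0.0015 + 0.0188 = 0.0571 ≈ 0.057

0.057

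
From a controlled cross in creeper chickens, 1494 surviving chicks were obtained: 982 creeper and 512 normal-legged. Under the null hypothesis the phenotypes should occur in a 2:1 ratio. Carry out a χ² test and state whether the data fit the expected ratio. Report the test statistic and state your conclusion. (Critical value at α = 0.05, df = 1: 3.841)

0.590; consistent

Under the 2:1 hypothesis (Σ ratio = 3, N = 1494):
  creeper: 1494 × 2/3 = 996
  normal-legged: 1494 × 1/3 = 498
χ² = Σ (O − E)² / E
  creeper: (982 − 996)² / 996 = 0.1968
  normal-legged: (512 − 498)² / 498 = 0.3936
χ² = 0.1968 + 0.3936 = 0.5904 ≈ 0.590
Degrees of freedom = 2 − 1 = 1; critical value at α = 0.05 is 3.841.
Since 0.590 < 3.841, we fail to reject the null hypothesis — the data are consistent with the 2:1 ratio.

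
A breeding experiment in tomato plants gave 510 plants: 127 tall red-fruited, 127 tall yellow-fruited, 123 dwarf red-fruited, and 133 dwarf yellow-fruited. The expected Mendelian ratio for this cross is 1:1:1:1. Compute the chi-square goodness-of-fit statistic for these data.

The 1:1:1:1 ratio has 4 parts, so with N = 510 the expected counts are:
  tall red-fruited: 510 × 1/4 = 127.5
  tall yellow-fruited: 510 × 1/4 = 127.5
  dwarf red-fruited: 510 × 1/4 = 127.5
  dwarf yellow-fruited: 510 × 1/4 = 127.5
χ² = Σ (O − E)² / E
  tall red-fruited: (127 − 127.5)² / 127.5 = 0.0020
  tall yellow-fruited: (127 − 127.5)² / 127.5 = 0.0020
  dwarf red-fruited: (123 − 127.5)² / 127.5 = 0.1588
  dwarf yellow-fruited: (133 − 127.5)² / 127.5 = 0.2373
χ² = 0.0020 + 0.0020 + 0.1588 + 0.2373 = 0.4001 ≈ 0.400

0.400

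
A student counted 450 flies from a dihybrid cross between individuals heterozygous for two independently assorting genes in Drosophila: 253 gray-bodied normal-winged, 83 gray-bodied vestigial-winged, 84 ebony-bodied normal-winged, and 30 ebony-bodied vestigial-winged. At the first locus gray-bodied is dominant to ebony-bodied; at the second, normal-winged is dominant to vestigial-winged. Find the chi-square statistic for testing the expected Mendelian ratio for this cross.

0.149

A dihybrid F₂ with independent assortment and complete dominance at both loci gives a 9:3:3:1 phenotypic ratio.
Expected counts for N = 450 under a 9:3:3:1 ratio (total parts = 16):
  gray-bodied normal-winged: 450 × 9/16 = 253.125
  gray-bodied vestigial-winged: 450 × 3/16 = 84.375
  ebony-bodied normal-winged: 450 × 3/16 = 84.375
  ebony-bodied vestigial-winged: 450 × 1/16 = 28.125
χ² = Σ (O − E)² / E
  gray-bodied normal-winged: (253 − 253.125)² / 253.125 = 0.0001
  gray-bodied vestigial-winged: (83 − 84.375)² / 84.375 = 0.0224
  ebony-bodied normal-winged: (84 − 84.375)² / 84.375 = 0.0017
  ebony-bodied vestigial-winged: (30 − 28.125)² / 28.125 = 0.1250
χ² = 0.0001 + 0.0224 + 0.0017 + 0.1250 = 0.1492 ≈ 0.149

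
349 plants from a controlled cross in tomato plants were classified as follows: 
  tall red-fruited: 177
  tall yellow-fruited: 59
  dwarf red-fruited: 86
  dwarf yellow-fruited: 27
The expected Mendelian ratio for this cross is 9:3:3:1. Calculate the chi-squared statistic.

10.228

The 9:3:3:1 ratio has 16 parts, so with N = 349 the expected counts are:
  tall red-fruited: 349 × 9/16 = 196.3125
  tall yellow-fruited: 349 × 3/16 = 65.4375
  dwarf red-fruited: 349 × 3/16 = 65.4375
  dwarf yellow-fruited: 349 × 1/16 = 21.8125
χ² = Σ (O − E)² / E
  tall red-fruited: (177 − 196.3125)² / 196.3125 = 1.8999
  tall yellow-fruited: (59 − 65.4375)² / 65.4375 = 0.6333
  dwarf red-fruited: (86 − 65.4375)² / 65.4375 = 6.4614
  dwarf yellow-fruited: (27 − 21.8125)² / 21.8125 = 1.2337
χ² = 1.8999 + 0.6333 + 6.4614 + 1.2337 = 10.2283 ≈ 10.228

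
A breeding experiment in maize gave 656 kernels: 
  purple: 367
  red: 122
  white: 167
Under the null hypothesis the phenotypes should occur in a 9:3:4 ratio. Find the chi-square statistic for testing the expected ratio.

The 9:3:4 ratio has 16 parts, so with N = 656 the expected counts are:
  purple: 656 × 9/16 = 369
  red: 656 × 3/16 = 123
  white: 656 × 4/16 = 164
χ² = Σ (O − E)² / E
  purple: (367 − 369)² / 369 = 0.0108
  red: (122 − 123)² / 123 = 0.0081
  white: (167 − 164)² / 164 = 0.0549
χ² = 0.0108 + 0.0081 + 0.0549 = 0.0738 ≈ 0.074

0.074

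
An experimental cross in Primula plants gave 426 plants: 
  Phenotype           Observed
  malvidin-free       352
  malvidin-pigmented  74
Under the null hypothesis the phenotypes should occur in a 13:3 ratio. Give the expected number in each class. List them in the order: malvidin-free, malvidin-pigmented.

346.125, 79.875

Total ratio parts = 16. Expected numbers out of 426:
  malvidin-free: 426 × 13/16 = 346.125
  malvidin-pigmented: 426 × 3/16 = 79.875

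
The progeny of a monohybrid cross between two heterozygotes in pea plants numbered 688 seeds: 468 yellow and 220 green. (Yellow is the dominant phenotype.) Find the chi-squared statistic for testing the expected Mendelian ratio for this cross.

17.860

For a monohybrid cross between heterozygotes with complete dominance, the expected phenotypic ratio is 3:1.
Under the 3:1 hypothesis (Σ ratio = 4, N = 688):
  yellow: 688 × 3/4 = 516
  green: 688 × 1/4 = 172
χ² = Σ (O − E)² / E
  yellow: (468 − 516)² / 516 = 4.4651
  green: (220 − 172)² / 172 = 13.3953
χ² = 4.4651 + 13.3953 = 17.8604 ≈ 17.860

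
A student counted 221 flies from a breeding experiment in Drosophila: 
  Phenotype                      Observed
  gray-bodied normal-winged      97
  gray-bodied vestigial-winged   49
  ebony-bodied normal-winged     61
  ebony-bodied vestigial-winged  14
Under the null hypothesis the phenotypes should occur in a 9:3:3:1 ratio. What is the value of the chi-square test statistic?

Total ratio parts = 16. Expected numbers out of 221:
  gray-bodied normal-winged: 221 × 9/16 = 124.3125
  gray-bodied vestigial-winged: 221 × 3/16 = 41.4375
  ebony-bodied normal-winged: 221 × 3/16 = 41.4375
  ebony-bodied vestigial-winged: 221 × 1/16 = 13.8125
χ² = Σ (O − E)² / E
  gray-bodied normal-winged: (97 − 124.3125)² / 124.3125 = 6.0008
  gray-bodied vestigial-winged: (49 − 41.4375)² / 41.4375 = 1.3802
  ebony-bodied normal-winged: (61 − 41.4375)² / 41.4375 = 9.2354
  ebony-bodied vestigial-winged: (14 − 13.8125)² / 13.8125 = 0.0025
χ² = 6.0008 + 1.3802 + 9.2354 + 0.0025 = 16.6189 ≈ 16.619

16.619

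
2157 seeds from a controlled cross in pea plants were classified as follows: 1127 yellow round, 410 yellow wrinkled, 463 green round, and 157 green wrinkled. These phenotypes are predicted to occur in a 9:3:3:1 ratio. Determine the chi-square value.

Expected counts for N = 2157 under a 9:3:3:1 ratio (total parts = 16):
  yellow round: 2157 × 9/16 = 1213.3125
  yellow wrinkled: 2157 × 3/16 = 404.4375
  green round: 2157 × 3/16 = 404.4375
  green wrinkled: 2157 × 1/16 = 134.8125
χ² = Σ (O − E)² / E
  yellow round: (1127 − 1213.3125)² / 1213.3125 = 6.1401
  yellow wrinkled: (410 − 404.4375)² / 404.4375 = 0.0765
  green round: (463 − 404.4375)² / 404.4375 = 8.4798
  green wrinkled: (157 − 134.8125)² / 134.8125 = 3.6516
χ² = 6.1401 + 0.0765 + 8.4798 + 3.6516 = 18.348

18.348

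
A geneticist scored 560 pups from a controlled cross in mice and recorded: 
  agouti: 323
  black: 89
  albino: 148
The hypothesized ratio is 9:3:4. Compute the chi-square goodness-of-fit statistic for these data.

3.098

The 9:3:4 ratio has 16 parts, so with N = 560 the expected counts are:
  agouti: 560 × 9/16 = 315
  black: 560 × 3/16 = 105
  albino: 560 × 4/16 = 140
χ² = Σ (O − E)² / E
  agouti: (323 − 315)² / 315 = 0.2032
  black: (89 − 105)² / 105 = 2.4381
  albino: (148 − 140)² / 140 = 0.4571
χ² = 0.2032 + 2.4381 + 0.4571 = 3.0984 ≈ 3.098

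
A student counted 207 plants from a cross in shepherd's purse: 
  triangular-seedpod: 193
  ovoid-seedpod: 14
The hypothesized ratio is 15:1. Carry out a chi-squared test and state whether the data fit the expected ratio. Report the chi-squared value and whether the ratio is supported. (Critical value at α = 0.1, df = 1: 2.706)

0.093; consistent

Total ratio parts = 16. Expected numbers out of 207:
  triangular-seedpod: 207 × 15/16 = 194.0625
  ovoid-seedpod: 207 × 1/16 = 12.9375
χ² = Σ (O − E)² / E
  triangular-seedpod: (193 − 194.0625)² / 194.0625 = 0.0058
  ovoid-seedpod: (14 − 12.9375)² / 12.9375 = 0.0873
χ² = 0.0058 + 0.0873 = 0.0931 ≈ 0.093
Degrees of freedom = 2 − 1 = 1; critical value at α = 0.1 is 2.706.
Since 0.093 < 2.706, we fail to reject the null hypothesis — the data are consistent with the 15:1 ratio.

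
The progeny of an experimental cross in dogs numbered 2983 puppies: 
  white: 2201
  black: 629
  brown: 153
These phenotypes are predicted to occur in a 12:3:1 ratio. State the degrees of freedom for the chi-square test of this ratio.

2

A goodness-of-fit test with 3 phenotype classes has df = 3 − 1 = 2.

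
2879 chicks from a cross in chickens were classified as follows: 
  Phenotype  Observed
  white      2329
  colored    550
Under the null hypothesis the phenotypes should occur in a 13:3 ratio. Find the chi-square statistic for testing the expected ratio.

Total ratio parts = 16. Expected numbers out of 2879:
  white: 2879 × 13/16 = 2339.1875
  colored: 2879 × 3/16 = 539.8125
χ² = Σ (O − E)² / E
  white: (2329 − 2339.1875)² / 2339.1875 = 0.0444
  colored: (550 − 539.8125)² / 539.8125 = 0.1923
χ² = 0.0444 + 0.1923 = 0.2367 ≈ 0.237

0.237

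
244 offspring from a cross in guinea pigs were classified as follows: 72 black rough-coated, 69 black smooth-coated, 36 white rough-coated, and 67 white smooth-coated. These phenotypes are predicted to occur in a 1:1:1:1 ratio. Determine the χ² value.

13.869

The 1:1:1:1 ratio has 4 parts, so with N = 244 the expected counts are:
  black rough-coated: 244 × 1/4 = 61
  black smooth-coated: 244 × 1/4 = 61
  white rough-coated: 244 × 1/4 = 61
  white smooth-coated: 244 × 1/4 = 61
χ² = Σ (O − E)² / E
  black rough-coated: (72 − 61)² / 61 = 1.9836
  black smooth-coated: (69 − 61)² / 61 = 1.0492
  white rough-coated: (36 − 61)² / 61 = 10.2459
  white smooth-coated: (67 − 61)² / 61 = 0.5902
χ² = 1.9836 + 1.0492 + 10.2459 + 0.5902 = 13.8689 ≈ 13.869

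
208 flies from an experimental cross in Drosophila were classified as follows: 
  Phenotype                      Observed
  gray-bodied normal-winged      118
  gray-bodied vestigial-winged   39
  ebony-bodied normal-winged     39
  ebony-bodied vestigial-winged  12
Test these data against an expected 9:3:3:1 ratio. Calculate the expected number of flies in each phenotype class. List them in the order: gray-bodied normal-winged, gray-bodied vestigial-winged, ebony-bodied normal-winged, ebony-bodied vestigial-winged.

117, 39, 39, 13

Expected counts for N = 208 under a 9:3:3:1 ratio (total parts = 16):
  gray-bodied normal-winged: 208 × 9/16 = 117
  gray-bodied vestigial-winged: 208 × 3/16 = 39
  ebony-bodied normal-winged: 208 × 3/16 = 39
  ebony-bodied vestigial-winged: 208 × 1/16 = 13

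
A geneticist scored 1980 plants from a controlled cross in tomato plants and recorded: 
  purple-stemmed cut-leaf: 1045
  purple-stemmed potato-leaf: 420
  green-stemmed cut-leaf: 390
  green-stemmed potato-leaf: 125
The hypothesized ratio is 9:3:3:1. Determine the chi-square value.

Expected counts for N = 1980 under a 9:3:3:1 ratio (total parts = 16):
  purple-stemmed cut-leaf: 1980 × 9/16 = 1113.75
  purple-stemmed potato-leaf: 1980 × 3/16 = 371.25
  green-stemmed cut-leaf: 1980 × 3/16 = 371.25
  green-stemmed potato-leaf: 1980 × 1/16 = 123.75
χ² = Σ (O − E)² / E
  purple-stemmed cut-leaf: (1045 − 1113.75)² / 1113.75 = 4.2438
  purple-stemmed potato-leaf: (420 − 371.25)² / 371.25 = 6.4015
  green-stemmed cut-leaf: (390 − 371.25)² / 371.25 = 0.9470
  green-stemmed potato-leaf: (125 − 123.75)² / 123.75 = 0.0126
χ² = 4.2438 + 6.4015 + 0.9470 + 0.0126 = 11.6049 ≈ 11.605

11.605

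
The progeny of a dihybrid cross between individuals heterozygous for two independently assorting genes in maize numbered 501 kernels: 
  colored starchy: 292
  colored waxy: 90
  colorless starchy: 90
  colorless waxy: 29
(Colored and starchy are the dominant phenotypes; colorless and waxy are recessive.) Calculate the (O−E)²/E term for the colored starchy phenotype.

0.368

A dihybrid F₂ with independent assortment and complete dominance at both loci gives a 9:3:3:1 phenotypic ratio.
Expected counts for N = 501 under a 9:3:3:1 ratio (total parts = 16):
  colored starchy: 501 × 9/16 = 281.8125
  colored waxy: 501 × 3/16 = 93.9375
  colorless starchy: 501 × 3/16 = 93.9375
  colorless waxy: 501 × 1/16 = 31.3125
Contribution of colored starchy: (292 − 281.8125)² / 281.8125 = 0.3683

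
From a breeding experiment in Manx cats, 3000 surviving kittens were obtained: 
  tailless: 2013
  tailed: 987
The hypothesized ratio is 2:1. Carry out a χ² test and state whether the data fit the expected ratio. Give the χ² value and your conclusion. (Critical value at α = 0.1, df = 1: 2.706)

The 2:1 ratio has 3 parts, so with N = 3000 the expected counts are:
  tailless: 3000 × 2/3 = 2000
  tailed: 3000 × 1/3 = 1000
χ² = Σ (O − E)² / E
  tailless: (2013 − 2000)² / 2000 = 0.0845
  tailed: (987 − 1000)² / 1000 = 0.1690
χ² = 0.0845 + 0.1690 = 0.2535 ≈ 0.254
Degrees of freedom = 2 − 1 = 1; critical value at α = 0.1 is 2.706.
Since 0.254 < 2.706, we fail to reject the null hypothesis — the data are consistent with the 2:1 ratio.

0.254; consistent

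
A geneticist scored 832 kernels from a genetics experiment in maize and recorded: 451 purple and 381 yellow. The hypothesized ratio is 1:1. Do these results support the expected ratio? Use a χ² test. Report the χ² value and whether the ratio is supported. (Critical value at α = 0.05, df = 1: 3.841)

The 1:1 ratio has 2 parts, so with N = 832 the expected counts are:
  purple: 832 × 1/2 = 416
  yellow: 832 × 1/2 = 416
χ² = Σ (O − E)² / E
  purple: (451 − 416)² / 416 = 2.9447
  yellow: (381 − 416)² / 416 = 2.9447
χ² = 2.9447 + 2.9447 = 5.8894 ≈ 5.889
Degrees of freedom = 2 − 1 = 1; critical value at α = 0.05 is 3.841.
Since 5.889 > 3.841, we reject the null hypothesis — the data do not fit the 1:1 ratio.

5.889; not consistent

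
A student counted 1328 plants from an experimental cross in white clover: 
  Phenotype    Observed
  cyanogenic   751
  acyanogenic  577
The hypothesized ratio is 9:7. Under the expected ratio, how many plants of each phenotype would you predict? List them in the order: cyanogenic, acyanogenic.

747, 581

Expected counts for N = 1328 under a 9:7 ratio (total parts = 16):
  cyanogenic: 1328 × 9/16 = 747
  acyanogenic: 1328 × 7/16 = 581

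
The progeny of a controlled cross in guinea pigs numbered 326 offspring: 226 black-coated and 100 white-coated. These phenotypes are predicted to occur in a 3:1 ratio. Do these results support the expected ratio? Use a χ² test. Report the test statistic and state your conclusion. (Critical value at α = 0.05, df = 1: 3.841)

5.599; not consistent

Under the 3:1 hypothesis (Σ ratio = 4, N = 326):
  black-coated: 326 × 3/4 = 244.5
  white-coated: 326 × 1/4 = 81.5
χ² = Σ (O − E)² / E
  black-coated: (226 − 244.5)² / 244.5 = 1.3998
  white-coated: (100 − 81.5)² / 81.5 = 4.1994
χ² = 1.3998 + 4.1994 = 5.5992 ≈ 5.599
Degrees of freedom = 2 − 1 = 1; critical value at α = 0.05 is 3.841.
Since 5.599 > 3.841, we reject the null hypothesis — the data do not fit the 3:1 ratio.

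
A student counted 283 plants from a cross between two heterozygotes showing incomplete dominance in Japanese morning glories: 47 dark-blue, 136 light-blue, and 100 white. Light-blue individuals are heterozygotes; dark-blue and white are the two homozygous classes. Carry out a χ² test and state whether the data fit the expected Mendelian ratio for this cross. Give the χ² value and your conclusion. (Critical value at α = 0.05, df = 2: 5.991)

20.279; not consistent

With incomplete dominance, a heterozygote × heterozygote cross gives a 1:2:1 phenotypic ratio.
Under the 1:2:1 hypothesis (Σ ratio = 4, N = 283):
  dark-blue: 283 × 1/4 = 70.75
  light-blue: 283 × 2/4 = 141.5
  white: 283 × 1/4 = 70.75
χ² = Σ (O − E)² / E
  dark-blue: (47 − 70.75)² / 70.75 = 7.9726
  light-blue: (136 − 141.5)² / 141.5 = 0.2138
  white: (100 − 70.75)² / 70.75 = 12.0928
χ² = 7.9726 + 0.2138 + 12.0928 = 20.2792 ≈ 20.279
Degrees of freedom = 3 − 1 = 2; critical value at α = 0.05 is 5.991.
Since 20.279 > 5.991, we reject the null hypothesis — the data do not fit the 1:2:1 ratio.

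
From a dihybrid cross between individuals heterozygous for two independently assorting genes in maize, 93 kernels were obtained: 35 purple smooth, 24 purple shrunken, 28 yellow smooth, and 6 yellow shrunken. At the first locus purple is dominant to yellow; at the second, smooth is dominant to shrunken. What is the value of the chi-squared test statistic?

14.603

A dihybrid F₂ with independent assortment and complete dominance at both loci gives a 9:3:3:1 phenotypic ratio.
Total ratio parts = 16. Expected numbers out of 93:
  purple smooth: 93 × 9/16 = 52.3125
  purple shrunken: 93 × 3/16 = 17.4375
  yellow smooth: 93 × 3/16 = 17.4375
  yellow shrunken: 93 × 1/16 = 5.8125
χ² = Σ (O − E)² / E
  purple smooth: (35 − 52.3125)² / 52.3125 = 5.7295
  purple shrunken: (24 − 17.4375)² / 17.4375 = 2.4698
  yellow smooth: (28 − 17.4375)² / 17.4375 = 6.3981
  yellow shrunken: (6 − 5.8125)² / 5.8125 = 0.0060
χ² = 5.7295 + 2.4698 + 6.3981 + 0.0060 = 14.6034 ≈ 14.603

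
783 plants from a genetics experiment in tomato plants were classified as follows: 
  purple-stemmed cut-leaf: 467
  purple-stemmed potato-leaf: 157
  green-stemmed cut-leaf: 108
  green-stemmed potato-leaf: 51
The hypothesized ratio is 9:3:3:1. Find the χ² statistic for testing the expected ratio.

12.657

The 9:3:3:1 ratio has 16 parts, so with N = 783 the expected counts are:
  purple-stemmed cut-leaf: 783 × 9/16 = 440.4375
  purple-stemmed potato-leaf: 783 × 3/16 = 146.8125
  green-stemmed cut-leaf: 783 × 3/16 = 146.8125
  green-stemmed potato-leaf: 783 × 1/16 = 48.9375
χ² = Σ (O − E)² / E
  purple-stemmed cut-leaf: (467 − 440.4375)² / 440.4375 = 1.6020
  purple-stemmed potato-leaf: (157 − 146.8125)² / 146.8125 = 0.7069
  green-stemmed cut-leaf: (108 − 146.8125)² / 146.8125 = 10.2608
  green-stemmed potato-leaf: (51 − 48.9375)² / 48.9375 = 0.0869
χ² = 1.6020 + 0.7069 + 10.2608 + 0.0869 = 12.6566 ≈ 12.657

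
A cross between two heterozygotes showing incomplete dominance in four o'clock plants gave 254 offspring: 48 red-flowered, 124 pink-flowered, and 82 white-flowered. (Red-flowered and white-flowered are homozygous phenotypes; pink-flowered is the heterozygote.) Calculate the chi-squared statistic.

With incomplete dominance, a heterozygote × heterozygote cross gives a 1:2:1 phenotypic ratio.
Expected counts for N = 254 under a 1:2:1 ratio (total parts = 4):
  red-flowered: 254 × 1/4 = 63.5
  pink-flowered: 254 × 2/4 = 127
  white-flowered: 254 × 1/4 = 63.5
χ² = Σ (O − E)² / E
  red-flowered: (48 − 63.5)² / 63.5 = 3.7835
  pink-flowered: (124 − 127)² / 127 = 0.0709
  white-flowered: (82 − 63.5)² / 63.5 = 5.3898
χ² = 3.7835 + 0.0709 + 5.3898 = 9.2442 ≈ 9.244

9.244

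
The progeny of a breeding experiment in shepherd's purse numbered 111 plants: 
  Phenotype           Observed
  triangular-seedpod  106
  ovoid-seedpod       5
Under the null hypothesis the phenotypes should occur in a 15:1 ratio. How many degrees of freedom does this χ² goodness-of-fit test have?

A goodness-of-fit test with 2 phenotype classes has df = 2 − 1 = 1.

1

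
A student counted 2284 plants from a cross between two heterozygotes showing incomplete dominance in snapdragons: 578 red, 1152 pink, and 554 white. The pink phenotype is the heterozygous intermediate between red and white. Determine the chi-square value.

0.680

With incomplete dominance, a heterozygote × heterozygote cross gives a 1:2:1 phenotypic ratio.
Expected counts for N = 2284 under a 1:2:1 ratio (total parts = 4):
  red: 2284 × 1/4 = 571
  pink: 2284 × 2/4 = 1142
  white: 2284 × 1/4 = 571
χ² = Σ (O − E)² / E
  red: (578 − 571)² / 571 = 0.0858
  pink: (1152 − 1142)² / 1142 = 0.0876
  white: (554 − 571)² / 571 = 0.5061
χ² = 0.0858 + 0.0876 + 0.5061 = 0.6795 ≈ 0.680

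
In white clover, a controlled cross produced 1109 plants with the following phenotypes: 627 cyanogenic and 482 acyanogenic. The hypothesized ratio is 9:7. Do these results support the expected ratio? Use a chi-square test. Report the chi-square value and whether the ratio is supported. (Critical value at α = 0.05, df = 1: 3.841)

0.037; consistent

Expected counts for N = 1109 under a 9:7 ratio (total parts = 16):
  cyanogenic: 1109 × 9/16 = 623.8125
  acyanogenic: 1109 × 7/16 = 485.1875
χ² = Σ (O − E)² / E
  cyanogenic: (627 − 623.8125)² / 623.8125 = 0.0163
  acyanogenic: (482 − 485.1875)² / 485.1875 = 0.0209
χ² = 0.0163 + 0.0209 = 0.0372 ≈ 0.037
Degrees of freedom = 2 − 1 = 1; critical value at α = 0.05 is 3.841.
Since 0.037 < 3.841, we fail to reject the null hypothesis — the data are consistent with the 9:7 ratio.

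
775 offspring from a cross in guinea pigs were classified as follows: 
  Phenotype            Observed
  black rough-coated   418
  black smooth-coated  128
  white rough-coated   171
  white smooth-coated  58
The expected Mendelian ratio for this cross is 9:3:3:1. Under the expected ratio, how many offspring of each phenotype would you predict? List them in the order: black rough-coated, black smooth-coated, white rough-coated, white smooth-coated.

The 9:3:3:1 ratio has 16 parts, so with N = 775 the expected counts are:
  black rough-coated: 775 × 9/16 = 435.9375
  black smooth-coated: 775 × 3/16 = 145.3125
  white rough-coated: 775 × 3/16 = 145.3125
  white smooth-coated: 775 × 1/16 = 48.4375

435.9375, 145.3125, 145.3125, 48.4375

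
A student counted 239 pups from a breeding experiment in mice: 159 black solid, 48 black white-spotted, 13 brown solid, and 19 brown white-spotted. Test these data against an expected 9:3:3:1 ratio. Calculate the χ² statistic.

Expected counts for N = 239 under a 9:3:3:1 ratio (total parts = 16):
  black solid: 239 × 9/16 = 134.4375
  black white-spotted: 239 × 3/16 = 44.8125
  brown solid: 239 × 3/16 = 44.8125
  brown white-spotted: 239 × 1/16 = 14.9375
χ² = Σ (O − E)² / E
  black solid: (159 − 134.4375)² / 134.4375 = 4.4877
  black white-spotted: (48 − 44.8125)² / 44.8125 = 0.2267
  brown solid: (13 − 44.8125)² / 44.8125 = 22.5838
  brown white-spotted: (19 − 14.9375)² / 14.9375 = 1.1049
χ² = 4.4877 + 0.2267 + 22.5838 + 1.1049 = 28.4031 ≈ 28.403

28.403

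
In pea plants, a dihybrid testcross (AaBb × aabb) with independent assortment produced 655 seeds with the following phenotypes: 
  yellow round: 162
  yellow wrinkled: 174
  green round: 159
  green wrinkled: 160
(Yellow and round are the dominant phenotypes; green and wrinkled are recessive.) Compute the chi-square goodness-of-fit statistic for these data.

0.884

A dihybrid testcross with independent assortment gives a 1:1:1:1 ratio.
Total ratio parts = 4. Expected numbers out of 655:
  yellow round: 655 × 1/4 = 163.75
  yellow wrinkled: 655 × 1/4 = 163.75
  green round: 655 × 1/4 = 163.75
  green wrinkled: 655 × 1/4 = 163.75
χ² = Σ (O − E)² / E
  yellow round: (162 − 163.75)² / 163.75 = 0.0187
  yellow wrinkled: (174 − 163.75)² / 163.75 = 0.6416
  green round: (159 − 163.75)² / 163.75 = 0.1378
  green wrinkled: (160 − 163.75)² / 163.75 = 0.0859
χ² = 0.0187 + 0.6416 + 0.1378 + 0.0859 = 0.884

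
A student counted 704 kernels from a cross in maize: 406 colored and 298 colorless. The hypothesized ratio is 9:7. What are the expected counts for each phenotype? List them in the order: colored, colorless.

396, 308

The 9:7 ratio has 16 parts, so with N = 704 the expected counts are:
  colored: 704 × 9/16 = 396
  colorless: 704 × 7/16 = 308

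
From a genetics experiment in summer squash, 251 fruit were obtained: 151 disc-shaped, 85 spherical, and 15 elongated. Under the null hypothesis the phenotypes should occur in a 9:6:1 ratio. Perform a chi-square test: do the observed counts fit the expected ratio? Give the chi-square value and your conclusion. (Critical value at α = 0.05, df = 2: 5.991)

1.597; consistent

Expected counts for N = 251 under a 9:6:1 ratio (total parts = 16):
  disc-shaped: 251 × 9/16 = 141.1875
  spherical: 251 × 6/16 = 94.125
  elongated: 251 × 1/16 = 15.6875
χ² = Σ (O − E)² / E
  disc-shaped: (151 − 141.1875)² / 141.1875 = 0.6820
  spherical: (85 − 94.125)² / 94.125 = 0.8846
  elongated: (15 − 15.6875)² / 15.6875 = 0.0301
χ² = 0.6820 + 0.8846 + 0.0301 = 1.5967 ≈ 1.597
Degrees of freedom = 3 − 1 = 2; critical value at α = 0.05 is 5.991.
Since 1.597 < 5.991, we fail to reject the null hypothesis — the data are consistent with the 9:6:1 ratio.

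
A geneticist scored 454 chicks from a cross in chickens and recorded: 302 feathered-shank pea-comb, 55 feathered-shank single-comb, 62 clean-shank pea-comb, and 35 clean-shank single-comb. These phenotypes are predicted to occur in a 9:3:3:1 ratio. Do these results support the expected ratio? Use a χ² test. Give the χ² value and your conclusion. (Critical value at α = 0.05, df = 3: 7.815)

Expected counts for N = 454 under a 9:3:3:1 ratio (total parts = 16):
  feathered-shank pea-comb: 454 × 9/16 = 255.375
  feathered-shank single-comb: 454 × 3/16 = 85.125
  clean-shank pea-comb: 454 × 3/16 = 85.125
  clean-shank single-comb: 454 × 1/16 = 28.375
χ² = Σ (O − E)² / E
  feathered-shank pea-comb: (302 − 255.375)² / 255.375 = 8.5125
  feathered-shank single-comb: (55 − 85.125)² / 85.125 = 10.6610
  clean-shank pea-comb: (62 − 85.125)² / 85.125 = 6.2821
  clean-shank single-comb: (35 − 28.375)² / 28.375 = 1.5468
χ² = 8.5125 + 10.6610 + 6.2821 + 1.5468 = 27.0024 ≈ 27.002
Degrees of freedom = 4 − 1 = 3; critical value at α = 0.05 is 7.815.
Since 27.002 > 7.815, we reject the null hypothesis — the data do not fit the 9:3:3:1 ratio.

27.002; not consistent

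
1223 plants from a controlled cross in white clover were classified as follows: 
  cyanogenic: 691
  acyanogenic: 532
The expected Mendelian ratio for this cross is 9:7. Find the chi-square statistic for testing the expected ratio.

Total ratio parts = 16. Expected numbers out of 1223:
  cyanogenic: 1223 × 9/16 = 687.9375
  acyanogenic: 1223 × 7/16 = 535.0625
χ² = Σ (O − E)² / E
  cyanogenic: (691 − 687.9375)² / 687.9375 = 0.0136
  acyanogenic: (532 − 535.0625)² / 535.0625 = 0.0175
χ² = 0.0136 + 0.0175 = 0.0311 ≈ 0.031

0.031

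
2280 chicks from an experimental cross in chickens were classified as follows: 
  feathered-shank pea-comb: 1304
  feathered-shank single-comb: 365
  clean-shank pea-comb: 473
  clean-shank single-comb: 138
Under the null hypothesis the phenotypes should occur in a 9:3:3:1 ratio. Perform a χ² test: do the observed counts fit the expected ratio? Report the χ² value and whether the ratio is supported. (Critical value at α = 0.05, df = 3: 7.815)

The 9:3:3:1 ratio has 16 parts, so with N = 2280 the expected counts are:
  feathered-shank pea-comb: 2280 × 9/16 = 1282.5
  feathered-shank single-comb: 2280 × 3/16 = 427.5
  clean-shank pea-comb: 2280 × 3/16 = 427.5
  clean-shank single-comb: 2280 × 1/16 = 142.5
χ² = Σ (O − E)² / E
  feathered-shank pea-comb: (1304 − 1282.5)² / 1282.5 = 0.3604
  feathered-shank single-comb: (365 − 427.5)² / 427.5 = 9.1374
  clean-shank pea-comb: (473 − 427.5)² / 427.5 = 4.8427
  clean-shank single-comb: (138 − 142.5)² / 142.5 = 0.1421
χ² = 0.3604 + 9.1374 + 4.8427 + 0.1421 = 14.4826 ≈ 14.483
Degrees of freedom = 4 − 1 = 3; critical value at α = 0.05 is 7.815.
Since 14.483 > 7.815, we reject the null hypothesis — the data do not fit the 9:3:3:1 ratio.

14.483; not consistent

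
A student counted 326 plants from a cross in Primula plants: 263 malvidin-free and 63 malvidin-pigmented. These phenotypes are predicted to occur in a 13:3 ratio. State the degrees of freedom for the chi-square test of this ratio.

A goodness-of-fit test with 2 phenotype classes has df = 2 − 1 = 1.

1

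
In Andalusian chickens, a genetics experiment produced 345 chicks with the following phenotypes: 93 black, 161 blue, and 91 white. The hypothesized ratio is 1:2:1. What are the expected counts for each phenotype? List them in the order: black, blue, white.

86.25, 172.5, 86.25

The 1:2:1 ratio has 4 parts, so with N = 345 the expected counts are:
  black: 345 × 1/4 = 86.25
  blue: 345 × 2/4 = 172.5
  white: 345 × 1/4 = 86.25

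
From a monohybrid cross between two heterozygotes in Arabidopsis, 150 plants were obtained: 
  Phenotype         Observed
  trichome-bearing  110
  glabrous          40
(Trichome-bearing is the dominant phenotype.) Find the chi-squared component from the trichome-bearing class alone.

0.056

For a monohybrid cross between heterozygotes with complete dominance, the expected phenotypic ratio is 3:1.
Total ratio parts = 4. Expected numbers out of 150:
  trichome-bearing: 150 × 3/4 = 112.5
  glabrous: 150 × 1/4 = 37.5
Contribution of trichome-bearing: (110 − 112.5)² / 112.5 = 0.0556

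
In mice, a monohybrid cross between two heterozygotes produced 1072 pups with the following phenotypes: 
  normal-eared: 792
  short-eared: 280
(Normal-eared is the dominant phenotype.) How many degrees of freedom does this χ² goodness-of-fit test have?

1

For a monohybrid cross between heterozygotes with complete dominance, the expected phenotypic ratio is 3:1.
A goodness-of-fit test with 2 phenotype classes has df = 2 − 1 = 1.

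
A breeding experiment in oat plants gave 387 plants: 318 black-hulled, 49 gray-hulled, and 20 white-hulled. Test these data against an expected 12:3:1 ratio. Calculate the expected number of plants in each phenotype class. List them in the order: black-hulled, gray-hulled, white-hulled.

Expected counts for N = 387 under a 12:3:1 ratio (total parts = 16):
  black-hulled: 387 × 12/16 = 290.25
  gray-hulled: 387 × 3/16 = 72.5625
  white-hulled: 387 × 1/16 = 24.1875

290.25, 72.5625, 24.1875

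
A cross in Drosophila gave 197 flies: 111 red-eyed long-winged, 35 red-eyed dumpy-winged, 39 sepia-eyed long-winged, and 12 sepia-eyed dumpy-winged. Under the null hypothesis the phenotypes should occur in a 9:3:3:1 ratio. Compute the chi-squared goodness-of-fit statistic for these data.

Under the 9:3:3:1 hypothesis (Σ ratio = 16, N = 197):
  red-eyed long-winged: 197 × 9/16 = 110.8125
  red-eyed dumpy-winged: 197 × 3/16 = 36.9375
  sepia-eyed long-winged: 197 × 3/16 = 36.9375
  sepia-eyed dumpy-winged: 197 × 1/16 = 12.3125
χ² = Σ (O − E)² / E
  red-eyed long-winged: (111 − 110.8125)² / 110.8125 = 0.0003
  red-eyed dumpy-winged: (35 − 36.9375)² / 36.9375 = 0.1016
  sepia-eyed long-winged: (39 − 36.9375)² / 36.9375 = 0.1152
  sepia-eyed dumpy-winged: (12 − 12.3125)² / 12.3125 = 0.0079
χ² = 0.0003 + 0.1016 + 0.1152 + 0.0079 = 0.225

0.225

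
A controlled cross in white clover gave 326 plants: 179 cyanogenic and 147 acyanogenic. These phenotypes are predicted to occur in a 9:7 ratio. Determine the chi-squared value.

0.239

Under the 9:7 hypothesis (Σ ratio = 16, N = 326):
  cyanogenic: 326 × 9/16 = 183.375
  acyanogenic: 326 × 7/16 = 142.625
χ² = Σ (O − E)² / E
  cyanogenic: (179 − 183.375)² / 183.375 = 0.1044
  acyanogenic: (147 − 142.625)² / 142.625 = 0.1342
χ² = 0.1044 + 0.1342 = 0.2386 ≈ 0.239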